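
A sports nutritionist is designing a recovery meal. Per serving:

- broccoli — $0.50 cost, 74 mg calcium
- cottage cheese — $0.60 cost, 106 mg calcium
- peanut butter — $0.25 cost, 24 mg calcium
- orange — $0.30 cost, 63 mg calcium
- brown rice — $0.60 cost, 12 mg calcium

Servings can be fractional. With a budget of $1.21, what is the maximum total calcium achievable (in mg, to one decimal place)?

Calcium per dollar: orange 210, cottage cheese 176.7, broccoli 148, peanut butter 96, brown rice 20.
With no serving limits, spend the whole cost allowance on orange: $1.21 / $0.30 × 63 mg = 254.1 mg.

254.1 mg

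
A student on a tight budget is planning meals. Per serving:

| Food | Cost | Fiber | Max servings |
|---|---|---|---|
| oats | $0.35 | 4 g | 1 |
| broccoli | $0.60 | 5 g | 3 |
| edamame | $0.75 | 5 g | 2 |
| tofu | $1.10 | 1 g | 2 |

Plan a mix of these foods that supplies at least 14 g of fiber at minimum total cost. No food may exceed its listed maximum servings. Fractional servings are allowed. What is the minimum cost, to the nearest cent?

$1.55

Cost per g of fiber: oats $0.0875, broccoli $0.1200, edamame $0.1500, tofu $1.1000.
Take 1 serving of oats: +4.0 g fiber for $0.35 (total $0.35, still need 10.0 g).
Take 2 servings of broccoli: +10.0 g fiber for $1.20 (total $1.55, still need 0.0 g).
Filling from the cheapest source first is optimal under one linear minimum: $1.55.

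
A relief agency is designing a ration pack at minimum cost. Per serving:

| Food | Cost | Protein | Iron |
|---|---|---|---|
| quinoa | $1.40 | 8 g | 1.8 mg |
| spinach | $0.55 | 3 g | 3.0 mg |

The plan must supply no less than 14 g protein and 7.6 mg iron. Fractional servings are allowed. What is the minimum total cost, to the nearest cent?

A basic optimal solution has at most two foods positive. Try each food alone and each pair with both targets met exactly.
quinoa only: max(14/8, 7.6/1.8) = 4.222 servings → $5.91.
spinach only: max(14/3, 7.6/3.0) = 4.667 servings → $2.57.
quinoa + spinach with both tight: 1.032 servings and 1.914 servings → $2.50.
Cheapest feasible corner: $2.50.

$2.50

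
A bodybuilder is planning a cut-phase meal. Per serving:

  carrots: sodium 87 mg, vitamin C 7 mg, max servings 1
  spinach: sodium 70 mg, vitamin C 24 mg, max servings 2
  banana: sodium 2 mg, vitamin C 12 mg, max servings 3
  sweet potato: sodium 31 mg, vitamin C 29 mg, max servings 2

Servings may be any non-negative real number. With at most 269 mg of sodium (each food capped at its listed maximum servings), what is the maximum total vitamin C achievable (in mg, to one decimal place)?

Vitamin C per mg sodium: banana 6, sweet potato 0.9355, spinach 0.3429, carrots 0.08046.
Take 3 servings of banana: uses 6 mg sodium, +36.0 mg vitamin C (running total 36.0 mg).
Take 2 servings of sweet potato: uses 62 mg sodium, +58.0 mg vitamin C (running total 94.0 mg).
Take 2 servings of spinach: uses 140 mg sodium, +48.0 mg vitamin C (running total 142.0 mg).
Take 0.7011 servings of carrots: uses 61 mg sodium, +4.9 mg vitamin C (running total 146.9 mg).
Filling greedily by vitamin C-per-mg sodium is optimal for one linear limit, giving 146.9 mg.

146.9 mg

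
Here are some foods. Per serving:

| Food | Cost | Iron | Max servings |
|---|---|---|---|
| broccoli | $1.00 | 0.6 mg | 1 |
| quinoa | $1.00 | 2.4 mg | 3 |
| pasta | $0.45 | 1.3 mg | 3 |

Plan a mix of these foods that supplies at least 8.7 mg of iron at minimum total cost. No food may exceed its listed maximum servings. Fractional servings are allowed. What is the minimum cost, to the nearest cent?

$3.35

Cost per mg of iron: pasta $0.3462, quinoa $0.4167, broccoli $1.6667.
Take 3 servings of pasta: +3.9 mg iron for $1.35 (total $1.35, still need 4.8 mg).
Take 2 servings of quinoa: +4.8 mg iron for $2.00 (total $3.35, still need 0.0 mg).
Filling from the cheapest source first is optimal under one linear minimum: $3.35.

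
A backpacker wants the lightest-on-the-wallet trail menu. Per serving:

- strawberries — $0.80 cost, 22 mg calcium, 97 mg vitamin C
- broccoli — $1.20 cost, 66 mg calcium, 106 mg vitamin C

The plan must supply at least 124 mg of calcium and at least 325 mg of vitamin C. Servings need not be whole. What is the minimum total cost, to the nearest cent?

strawberries only: max(124/22, 325/97) = 5.636 servings → $4.51.
broccoli only: max(124/66, 325/106) = 3.066 servings → $3.68.
strawberries + broccoli with both tight: 2.041 servings and 1.199 servings → $3.07.
The minimum over all feasible corners is $3.07.

$3.07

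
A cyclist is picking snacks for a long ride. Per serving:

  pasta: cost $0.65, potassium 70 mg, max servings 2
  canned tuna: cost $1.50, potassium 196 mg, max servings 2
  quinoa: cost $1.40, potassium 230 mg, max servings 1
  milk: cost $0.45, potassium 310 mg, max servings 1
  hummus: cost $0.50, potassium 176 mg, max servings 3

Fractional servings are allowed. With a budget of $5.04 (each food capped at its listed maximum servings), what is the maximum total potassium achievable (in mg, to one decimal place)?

Potassium per dollar: milk 688.9, hummus 352, quinoa 164.3, canned tuna 130.7, pasta 107.7.
Take 1 serving of milk: spends $0.45, +310.0 mg potassium (running total 310.0 mg).
Take 3 servings of hummus: spends $1.50, +528.0 mg potassium (running total 838.0 mg).
Take 1 serving of quinoa: spends $1.40, +230.0 mg potassium (running total 1068.0 mg).
Take 1.127 servings of canned tuna: spends $1.69, +220.8 mg potassium (running total 1288.8 mg).
Greedy by best ratio exhausts the cost allowance optimally: 1288.8 mg.

1288.8 mg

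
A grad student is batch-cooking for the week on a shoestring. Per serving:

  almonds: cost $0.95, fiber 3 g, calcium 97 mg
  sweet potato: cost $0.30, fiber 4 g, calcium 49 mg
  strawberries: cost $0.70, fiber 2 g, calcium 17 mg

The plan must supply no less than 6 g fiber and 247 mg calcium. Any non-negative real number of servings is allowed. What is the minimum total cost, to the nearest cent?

The cheapest plan sits at a corner of the feasible region — with two constraints it uses at most two foods.
almonds only: max(6/3, 247/97) = 2.546 servings → $2.42.
sweet potato only: max(6/4, 247/49) = 5.041 servings → $1.51.
strawberries only: max(6/2, 247/17) = 14.53 servings → $10.17.
almonds + sweet potato: intersection lies outside the first quadrant.
almonds + strawberries: the both-tight solution has a negative serving — not a feasible corner.
sweet potato + strawberries: the both-tight solution has a negative serving — not a feasible corner.
Cheapest feasible corner: $1.51.

$1.51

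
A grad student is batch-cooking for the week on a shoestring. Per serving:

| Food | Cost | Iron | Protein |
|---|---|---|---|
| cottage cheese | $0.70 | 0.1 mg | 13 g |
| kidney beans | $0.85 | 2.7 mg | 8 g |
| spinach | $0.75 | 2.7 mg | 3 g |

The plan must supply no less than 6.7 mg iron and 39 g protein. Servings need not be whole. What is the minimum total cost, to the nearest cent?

cottage cheese only: max(6.7/0.1, 39/13) = 67 servings → $46.90.
kidney beans only: max(6.7/2.7, 39/8) = 4.875 servings → $4.14.
spinach only: max(6.7/2.7, 39/3) = 13 servings → $9.75.
cottage cheese + kidney beans with both tight: 1.507 servings and 2.426 servings → $3.12.
cottage cheese + spinach with both tight: 2.448 servings and 2.391 servings → $3.51.
kidney beans + spinach: intersection lies outside the first quadrant.
The minimum over all feasible corners is $3.12.

$3.12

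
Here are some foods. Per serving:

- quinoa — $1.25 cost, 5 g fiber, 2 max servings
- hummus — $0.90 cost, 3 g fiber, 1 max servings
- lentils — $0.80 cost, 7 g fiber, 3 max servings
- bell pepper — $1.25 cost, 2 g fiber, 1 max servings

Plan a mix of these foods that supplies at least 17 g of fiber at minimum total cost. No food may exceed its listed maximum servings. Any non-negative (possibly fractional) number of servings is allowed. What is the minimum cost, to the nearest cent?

$1.94

Cost per g of fiber: lentils $0.1143, quinoa $0.2500, hummus $0.3000, bell pepper $0.6250.
Take 2.429 servings of lentils: +17.0 g fiber for $1.94 (total $1.94, still need 0.0 g).
Greedy by cheapest-per-g is optimal for a single linear constraint, so the minimum cost is $1.94.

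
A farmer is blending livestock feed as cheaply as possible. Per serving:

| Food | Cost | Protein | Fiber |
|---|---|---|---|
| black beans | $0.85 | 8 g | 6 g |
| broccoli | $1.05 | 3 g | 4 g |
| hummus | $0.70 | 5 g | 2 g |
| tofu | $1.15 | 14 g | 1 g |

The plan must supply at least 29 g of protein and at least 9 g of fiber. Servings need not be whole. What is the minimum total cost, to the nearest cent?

$2.63

The cheapest plan sits at a corner of the feasible region — with two constraints it uses at most two foods.
black beans only: max(29/8, 9/6) = 3.625 servings → $3.08.
broccoli only: max(29/3, 9/4) = 9.667 servings → $10.15.
hummus only: max(29/5, 9/2) = 5.8 servings → $4.06.
tofu only: max(29/14, 9/1) = 9 servings → $10.35.
black beans + broccoli with both targets exact would need a negative amount; discard.
black beans + hummus: the both-tight solution has a negative serving — not a feasible corner.
black beans + tofu with both tight: 1.276 servings and 1.342 servings → $2.63.
broccoli + hummus: intersection lies outside the first quadrant.
broccoli + tofu with both tight: 1.83 servings and 1.679 servings → $3.85.
hummus + tofu with both tight: 4.217 servings and 0.5652 servings → $3.60.
The minimum over all feasible corners is $2.63.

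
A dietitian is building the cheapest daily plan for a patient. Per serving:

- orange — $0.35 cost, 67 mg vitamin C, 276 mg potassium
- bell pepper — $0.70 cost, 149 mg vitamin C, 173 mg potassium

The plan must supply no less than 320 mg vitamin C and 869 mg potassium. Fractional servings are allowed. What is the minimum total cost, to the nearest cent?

$1.59

Compare the cost at each extreme point of the feasible region.
orange only: max(320/67, 869/276) = 4.776 servings → $1.67.
bell pepper only: max(320/149, 869/173) = 5.023 servings → $3.52.
orange + bell pepper with both tight: 2.51 servings and 1.019 servings → $1.59.
So the least-cost plan costs $1.59.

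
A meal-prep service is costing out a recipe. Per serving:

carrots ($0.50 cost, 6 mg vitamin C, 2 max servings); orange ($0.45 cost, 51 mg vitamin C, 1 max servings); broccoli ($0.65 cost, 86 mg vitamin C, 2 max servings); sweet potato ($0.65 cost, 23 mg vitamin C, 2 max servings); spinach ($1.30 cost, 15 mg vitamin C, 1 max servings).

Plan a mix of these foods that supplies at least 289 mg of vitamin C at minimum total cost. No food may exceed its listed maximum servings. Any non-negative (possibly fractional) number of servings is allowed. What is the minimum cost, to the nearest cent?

Cost per mg of vitamin C: broccoli $0.0076, orange $0.0088, sweet potato $0.0283, carrots $0.0833, spinach $0.0867.
Take 2 servings of broccoli: +172.0 mg vitamin C for $1.30 (total $1.30, still need 117.0 mg).
Take 1 serving of orange: +51.0 mg vitamin C for $0.45 (total $1.75, still need 66.0 mg).
Take 2 servings of sweet potato: +46.0 mg vitamin C for $1.30 (total $3.05, still need 20.0 mg).
Take 2 servings of carrots: +12.0 mg vitamin C for $1.00 (total $4.05, still need 8.0 mg).
Take 0.5333 servings of spinach: +8.0 mg vitamin C for $0.69 (total $4.74, still need 0.0 mg).
Greedy by cheapest-per-mg is optimal for a single linear constraint, so the minimum cost is $4.74.

$4.74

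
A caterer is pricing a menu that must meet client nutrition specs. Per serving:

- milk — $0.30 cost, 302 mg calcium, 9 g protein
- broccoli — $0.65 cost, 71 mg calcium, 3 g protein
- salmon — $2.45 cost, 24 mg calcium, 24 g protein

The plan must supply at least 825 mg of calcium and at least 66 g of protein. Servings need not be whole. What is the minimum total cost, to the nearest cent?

$2.20

For a min-cost LP with two ≥-constraints, a basic feasible solution has at most two positive variables.
milk only: max(825/302, 66/9) = 7.333 servings → $2.20.
broccoli only: max(825/71, 66/3) = 22 servings → $14.30.
salmon only: max(825/24, 66/24) = 34.38 servings → $84.22.
milk + broccoli: intersection lies outside the first quadrant.
milk + salmon with both tight: 2.59 servings and 1.779 servings → $5.13.
broccoli + salmon with both tight: 11.16 servings and 1.355 servings → $10.57.
The minimum over all feasible corners is $2.20.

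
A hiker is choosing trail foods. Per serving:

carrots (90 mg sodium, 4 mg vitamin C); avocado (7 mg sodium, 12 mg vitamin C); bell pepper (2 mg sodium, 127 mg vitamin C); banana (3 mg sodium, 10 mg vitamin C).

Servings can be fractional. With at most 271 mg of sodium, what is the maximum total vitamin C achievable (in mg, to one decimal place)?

17208.5 mg

Vitamin C per mg sodium: bell pepper 63.5, banana 3.333, avocado 1.714, carrots 0.04444.
With no serving limits, spend the whole sodium allowance on bell pepper: 271 mg / 2 mg × 127 mg = 17208.5 mg.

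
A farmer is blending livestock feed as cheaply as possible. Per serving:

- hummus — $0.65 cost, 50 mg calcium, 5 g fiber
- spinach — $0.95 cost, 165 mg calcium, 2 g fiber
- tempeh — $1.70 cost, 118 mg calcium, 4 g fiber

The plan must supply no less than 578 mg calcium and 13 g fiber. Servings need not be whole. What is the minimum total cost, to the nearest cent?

$3.82

Two binding constraints pin down two serving amounts, so the optimal mix uses at most two foods. The candidates are each food alone (scaled to the tighter of calcium/fiber) and each pair with both constraints tight.
hummus only: max(578/50, 13/5) = 11.56 servings → $7.51.
spinach only: max(578/165, 13/2) = 6.5 servings → $6.17.
tempeh only: max(578/118, 13/4) = 4.898 servings → $8.33.
hummus + spinach with both tight: 1.364 servings and 3.09 servings → $3.82.
hummus + tempeh: the both-tight solution has a negative serving — not a feasible corner.
spinach + tempeh with both tight: 1.835 servings and 2.333 servings → $5.71.
Cheapest feasible corner: $3.82.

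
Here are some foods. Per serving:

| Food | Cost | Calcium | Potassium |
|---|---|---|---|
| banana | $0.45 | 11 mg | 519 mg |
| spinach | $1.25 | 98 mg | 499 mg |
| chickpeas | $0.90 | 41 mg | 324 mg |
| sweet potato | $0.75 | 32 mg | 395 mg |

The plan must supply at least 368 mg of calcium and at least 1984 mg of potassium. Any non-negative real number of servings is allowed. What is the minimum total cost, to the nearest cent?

$4.77

banana only: max(368/11, 1984/519) = 33.45 servings → $15.05.
spinach only: max(368/98, 1984/499) = 3.976 servings → $4.97.
chickpeas only: max(368/41, 1984/324) = 8.976 servings → $8.08.
sweet potato only: max(368/32, 1984/395) = 11.5 servings → $8.62.
banana + spinach with both tight: 0.238 servings and 3.728 servings → $4.77.
banana + chickpeas: intersection lies outside the first quadrant.
banana + sweet potato: intersection lies outside the first quadrant.
spinach + chickpeas with both tight: 3.355 servings and 0.9563 servings → $5.05.
spinach + sweet potato with both tight: 3.6 servings and 0.4749 servings → $4.86.
chickpeas + sweet potato: intersection lies outside the first quadrant.
The minimum over all feasible corners is $4.77.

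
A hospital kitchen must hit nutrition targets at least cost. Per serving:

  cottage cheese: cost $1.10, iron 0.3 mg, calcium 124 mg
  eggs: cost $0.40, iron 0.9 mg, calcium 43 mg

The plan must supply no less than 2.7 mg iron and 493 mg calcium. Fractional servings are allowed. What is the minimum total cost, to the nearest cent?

$4.41

cottage cheese only: max(2.7/0.3, 493/124) = 9 servings → $9.90.
eggs only: max(2.7/0.9, 493/43) = 11.47 servings → $4.59.
cottage cheese + eggs with both tight: 3.319 servings and 1.894 servings → $4.41.
Cheapest feasible corner: $4.41.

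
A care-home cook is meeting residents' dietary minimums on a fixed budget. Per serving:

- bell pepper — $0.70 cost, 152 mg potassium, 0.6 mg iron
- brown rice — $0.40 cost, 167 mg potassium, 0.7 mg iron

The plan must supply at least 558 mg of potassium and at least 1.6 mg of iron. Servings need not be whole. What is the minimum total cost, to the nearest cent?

For a min-cost LP with two ≥-constraints, a basic feasible solution has at most two positive variables.
bell pepper only: max(558/152, 1.6/0.6) = 3.671 servings → $2.57.
brown rice only: max(558/167, 1.6/0.7) = 3.341 servings → $1.34.
bell pepper + brown rice: the both-tight solution has a negative serving — not a feasible corner.
So the least-cost plan costs $1.34.

$1.34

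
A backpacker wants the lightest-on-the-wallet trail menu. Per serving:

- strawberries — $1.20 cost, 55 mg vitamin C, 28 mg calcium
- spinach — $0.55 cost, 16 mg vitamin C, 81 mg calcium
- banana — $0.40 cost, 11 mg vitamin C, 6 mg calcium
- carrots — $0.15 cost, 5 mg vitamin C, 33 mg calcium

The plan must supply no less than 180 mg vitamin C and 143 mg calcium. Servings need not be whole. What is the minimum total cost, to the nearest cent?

A basic optimal solution has at most two foods positive. Try each food alone and each pair with both targets met exactly.
strawberries only: max(180/55, 143/28) = 5.107 servings → $6.13.
spinach only: max(180/16, 143/81) = 11.25 servings → $6.19.
banana only: max(180/11, 143/6) = 23.83 servings → $9.53.
carrots only: max(180/5, 143/33) = 36 servings → $5.40.
strawberries + spinach with both tight: 3.068 servings and 0.705 servings → $4.07.
strawberries + banana: intersection lies outside the first quadrant.
strawberries + carrots with both tight: 3.119 servings and 1.687 servings → $4.00.
spinach + banana with both tight: 0.6201 servings and 15.46 servings → $6.53.
spinach + carrots with both targets exact would need a negative amount; discard.
banana + carrots with both tight: 15.69 servings and 1.48 servings → $6.50.
So the least-cost plan costs $4.00.

$4.00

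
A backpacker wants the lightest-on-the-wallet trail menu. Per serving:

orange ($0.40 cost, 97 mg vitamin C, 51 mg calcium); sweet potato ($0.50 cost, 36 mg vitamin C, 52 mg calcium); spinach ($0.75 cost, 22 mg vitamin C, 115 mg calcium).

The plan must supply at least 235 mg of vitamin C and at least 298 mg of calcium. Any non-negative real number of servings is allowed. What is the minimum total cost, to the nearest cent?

$2.08

orange only: max(235/97, 298/51) = 5.843 servings → $2.34.
sweet potato only: max(235/36, 298/52) = 6.528 servings → $3.26.
spinach only: max(235/22, 298/115) = 10.68 servings → $8.01.
orange + sweet potato with both tight: 0.4651 servings and 5.275 servings → $2.82.
orange + spinach with both tight: 2.04 servings and 1.687 servings → $2.08.
sweet potato + spinach: intersection lies outside the first quadrant.
Cheapest feasible corner: $2.08.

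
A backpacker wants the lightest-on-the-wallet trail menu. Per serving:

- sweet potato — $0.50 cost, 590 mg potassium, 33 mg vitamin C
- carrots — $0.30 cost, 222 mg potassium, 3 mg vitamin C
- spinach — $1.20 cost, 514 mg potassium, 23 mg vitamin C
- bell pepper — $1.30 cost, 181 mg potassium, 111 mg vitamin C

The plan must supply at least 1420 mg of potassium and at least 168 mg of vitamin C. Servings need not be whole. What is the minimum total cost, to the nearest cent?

$2.21

Compare the cost at each extreme point of the feasible region.
sweet potato only: max(1420/590, 168/33) = 5.091 servings → $2.55.
carrots only: max(1420/222, 168/3) = 56 servings → $16.80.
spinach only: max(1420/514, 168/23) = 7.304 servings → $8.77.
bell pepper only: max(1420/181, 168/111) = 7.845 servings → $10.20.
sweet potato + carrots: intersection lies outside the first quadrant.
sweet potato + spinach with both targets exact would need a negative amount; discard.
sweet potato + bell pepper with both tight: 2.137 servings and 0.8781 servings → $2.21.
carrots + spinach with both targets exact would need a negative amount; discard.
carrots + bell pepper with both tight: 5.279 servings and 1.371 servings → $3.37.
spinach + bell pepper with both tight: 2.405 servings and 1.015 servings → $4.21.
Cheapest feasible corner: $2.21.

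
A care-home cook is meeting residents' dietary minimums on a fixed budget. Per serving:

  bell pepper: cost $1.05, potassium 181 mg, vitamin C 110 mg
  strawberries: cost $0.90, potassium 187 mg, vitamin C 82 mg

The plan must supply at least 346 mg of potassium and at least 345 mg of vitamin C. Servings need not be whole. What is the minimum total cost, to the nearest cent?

Minimising a linear cost over {potassium ≥ 346, vitamin C ≥ 345, servings ≥ 0} — the optimum is at a vertex, using one or two foods.
bell pepper only: max(346/181, 345/110) = 3.136 servings → $3.29.
strawberries only: max(346/187, 345/82) = 4.207 servings → $3.79.
bell pepper + strawberries: intersection lies outside the first quadrant.
The minimum over all feasible corners is $3.29.

$3.29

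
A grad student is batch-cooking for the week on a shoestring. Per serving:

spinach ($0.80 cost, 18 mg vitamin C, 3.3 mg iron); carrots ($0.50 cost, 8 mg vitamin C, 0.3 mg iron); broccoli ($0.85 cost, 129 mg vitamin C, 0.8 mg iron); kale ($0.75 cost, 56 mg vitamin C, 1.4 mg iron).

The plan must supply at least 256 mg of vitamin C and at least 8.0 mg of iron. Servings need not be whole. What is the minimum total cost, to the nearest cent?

$3.06

Check every corner: each single food scaled to meet both minima, and each pair solved so both constraints bind.
spinach only: max(256/18, 8.0/3.3) = 14.22 servings → $11.38.
carrots only: max(256/8, 8.0/0.3) = 32 servings → $16.00.
broccoli only: max(256/129, 8.0/0.8) = 10 servings → $8.50.
kale only: max(256/56, 8.0/1.4) = 5.714 servings → $4.29.
spinach + carrots: intersection lies outside the first quadrant.
spinach + broccoli with both tight: 2.011 servings and 1.704 servings → $3.06.
spinach + kale with both tight: 0.5614 servings and 4.391 servings → $3.74.
carrots + broccoli with both tight: 25.61 servings and 0.3963 servings → $13.14.
carrots + kale with both tight: 16 servings and 2.286 servings → $9.71.
broccoli + kale with both targets exact would need a negative amount; discard.
So the least-cost plan costs $3.06.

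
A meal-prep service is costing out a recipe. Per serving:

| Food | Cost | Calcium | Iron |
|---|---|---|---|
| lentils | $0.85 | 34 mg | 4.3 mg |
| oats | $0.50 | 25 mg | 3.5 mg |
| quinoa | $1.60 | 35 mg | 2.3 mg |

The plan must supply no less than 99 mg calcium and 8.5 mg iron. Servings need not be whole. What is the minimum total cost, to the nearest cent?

Two binding constraints pin down two serving amounts, so the optimal mix uses at most two foods. The candidates are each food alone (scaled to the tighter of calcium/iron) and each pair with both constraints tight.
lentils only: max(99/34, 8.5/4.3) = 2.912 servings → $2.48.
oats only: max(99/25, 8.5/3.5) = 3.96 servings → $1.98.
quinoa only: max(99/35, 8.5/2.3) = 3.696 servings → $5.91.
lentils + oats: intersection lies outside the first quadrant.
lentils + quinoa with both tight: 0.9654 servings and 1.891 servings → $3.85.
oats + quinoa with both tight: 1.074 servings and 2.062 servings → $3.84.
The minimum over all feasible corners is $1.98.

$1.98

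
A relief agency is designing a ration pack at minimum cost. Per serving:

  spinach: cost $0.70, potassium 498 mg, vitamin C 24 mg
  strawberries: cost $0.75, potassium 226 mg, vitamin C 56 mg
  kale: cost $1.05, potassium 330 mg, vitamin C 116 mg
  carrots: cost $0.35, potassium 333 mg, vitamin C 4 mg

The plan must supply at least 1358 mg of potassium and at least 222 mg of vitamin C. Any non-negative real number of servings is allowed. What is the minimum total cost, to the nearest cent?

$2.72

For a min-cost LP with two ≥-constraints, a basic feasible solution has at most two positive variables.
spinach only: max(1358/498, 222/24) = 9.25 servings → $6.47.
strawberries only: max(1358/226, 222/56) = 6.009 servings → $4.51.
kale only: max(1358/330, 222/116) = 4.115 servings → $4.32.
carrots only: max(1358/333, 222/4) = 55.5 servings → $19.43.
spinach + strawberries with both tight: 1.152 servings and 3.471 servings → $3.41.
spinach + kale with both tight: 1.69 servings and 1.564 servings → $2.83.
spinach + carrots: intersection lies outside the first quadrant.
strawberries + kale: intersection lies outside the first quadrant.
strawberries + carrots with both tight: 3.86 servings and 1.458 servings → $3.41.
kale + carrots with both tight: 1.836 servings and 2.259 servings → $2.72.
So the least-cost plan costs $2.72.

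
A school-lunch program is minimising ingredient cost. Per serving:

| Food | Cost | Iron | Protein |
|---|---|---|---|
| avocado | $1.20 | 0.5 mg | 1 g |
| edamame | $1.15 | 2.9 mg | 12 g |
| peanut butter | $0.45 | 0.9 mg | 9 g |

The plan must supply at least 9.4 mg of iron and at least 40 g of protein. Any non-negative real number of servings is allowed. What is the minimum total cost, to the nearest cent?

The cheapest plan sits at a corner of the feasible region — with two constraints it uses at most two foods.
avocado only: max(9.4/0.5, 40/1) = 40 servings → $48.00.
edamame only: max(9.4/2.9, 40/12) = 3.333 servings → $3.83.
peanut butter only: max(9.4/0.9, 40/9) = 10.44 servings → $4.70.
avocado + edamame: the both-tight solution has a negative serving — not a feasible corner.
avocado + peanut butter with both tight: 13.5 servings and 2.944 servings → $17.52.
edamame + peanut butter with both tight: 3.176 servings and 0.2092 servings → $3.75.
Cheapest feasible corner: $3.75.

$3.75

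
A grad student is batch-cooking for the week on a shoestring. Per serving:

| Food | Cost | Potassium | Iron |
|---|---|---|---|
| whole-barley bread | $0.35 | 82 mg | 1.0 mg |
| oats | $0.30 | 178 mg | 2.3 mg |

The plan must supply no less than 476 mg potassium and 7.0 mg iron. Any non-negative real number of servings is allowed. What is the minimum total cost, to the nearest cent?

$0.91

Check every corner: each single food scaled to meet both minima, and each pair solved so both constraints bind.
whole-barley bread only: max(476/82, 7.0/1.0) = 7 servings → $2.45.
oats only: max(476/178, 7.0/2.3) = 3.043 servings → $0.91.
whole-barley bread + oats: intersection lies outside the first quadrant.
The minimum over all feasible corners is $0.91.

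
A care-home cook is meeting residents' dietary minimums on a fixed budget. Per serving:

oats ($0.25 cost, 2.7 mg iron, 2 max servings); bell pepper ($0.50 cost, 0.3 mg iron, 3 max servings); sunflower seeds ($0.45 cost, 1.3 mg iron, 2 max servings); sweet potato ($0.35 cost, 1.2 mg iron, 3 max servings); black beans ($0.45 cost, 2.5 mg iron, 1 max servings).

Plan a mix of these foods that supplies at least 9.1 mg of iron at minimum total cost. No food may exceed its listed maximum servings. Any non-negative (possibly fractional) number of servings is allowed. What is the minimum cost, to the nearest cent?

Cost per mg of iron: oats $0.0926, black beans $0.1800, sweet potato $0.2917, sunflower seeds $0.3462, bell pepper $1.6667.
Take 2 servings of oats: +5.4 mg iron for $0.50 (total $0.50, still need 3.7 mg).
Take 1 serving of black beans: +2.5 mg iron for $0.45 (total $0.95, still need 1.2 mg).
Take 1 serving of sweet potato: +1.2 mg iron for $0.35 (total $1.30, still need 0.0 mg).
Greedy by cheapest-per-mg is optimal for a single linear constraint, so the minimum cost is $1.30.

$1.30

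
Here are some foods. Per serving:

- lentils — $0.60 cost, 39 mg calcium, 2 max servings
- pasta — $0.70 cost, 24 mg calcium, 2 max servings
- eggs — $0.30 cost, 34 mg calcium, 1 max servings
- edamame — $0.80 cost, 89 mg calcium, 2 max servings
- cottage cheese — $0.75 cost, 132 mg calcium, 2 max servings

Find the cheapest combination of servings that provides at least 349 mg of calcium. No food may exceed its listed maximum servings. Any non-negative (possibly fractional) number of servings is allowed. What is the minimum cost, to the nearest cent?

Cost per mg of calcium: cottage cheese $0.0057, eggs $0.0088, edamame $0.0090, lentils $0.0154, pasta $0.0292.
Take 2 servings of cottage cheese: +264.0 mg calcium for $1.50 (total $1.50, still need 85.0 mg).
Take 1 serving of eggs: +34.0 mg calcium for $0.30 (total $1.80, still need 51.0 mg).
Take 0.573 servings of edamame: +51.0 mg calcium for $0.46 (total $2.26, still need 0.0 mg).
Greedy by cheapest-per-mg is optimal for a single linear constraint, so the minimum cost is $2.26.

$2.26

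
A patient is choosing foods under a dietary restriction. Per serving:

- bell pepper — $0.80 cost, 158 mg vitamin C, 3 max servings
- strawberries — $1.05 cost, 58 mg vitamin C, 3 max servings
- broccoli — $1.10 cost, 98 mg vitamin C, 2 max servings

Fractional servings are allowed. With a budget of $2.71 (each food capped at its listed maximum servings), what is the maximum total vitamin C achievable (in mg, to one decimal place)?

501.6 mg

Vitamin C per dollar: bell pepper 197.5, broccoli 89.09, strawberries 55.24.
Take 3 servings of bell pepper: spends $2.40, +474.0 mg vitamin C (running total 474.0 mg).
Take 0.2818 servings of broccoli: spends $0.31, +27.6 mg vitamin C (running total 501.6 mg).
Greedy by best ratio exhausts the cost allowance optimally: 501.6 mg.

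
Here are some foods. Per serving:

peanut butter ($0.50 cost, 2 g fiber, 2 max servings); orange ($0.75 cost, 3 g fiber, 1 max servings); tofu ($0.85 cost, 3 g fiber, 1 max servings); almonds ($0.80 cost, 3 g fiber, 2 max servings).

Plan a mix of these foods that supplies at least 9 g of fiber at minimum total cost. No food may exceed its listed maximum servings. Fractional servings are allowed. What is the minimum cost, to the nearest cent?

Cost per g of fiber: peanut butter $0.2500, orange $0.2500, almonds $0.2667, tofu $0.2833.
Take 2 servings of peanut butter: +4.0 g fiber for $1.00 (total $1.00, still need 5.0 g).
Take 1 serving of orange: +3.0 g fiber for $0.75 (total $1.75, still need 2.0 g).
Take 0.6667 servings of almonds: +2.0 g fiber for $0.53 (total $2.28, still need 0.0 g).
Filling from the cheapest source first is optimal under one linear minimum: $2.28.

$2.28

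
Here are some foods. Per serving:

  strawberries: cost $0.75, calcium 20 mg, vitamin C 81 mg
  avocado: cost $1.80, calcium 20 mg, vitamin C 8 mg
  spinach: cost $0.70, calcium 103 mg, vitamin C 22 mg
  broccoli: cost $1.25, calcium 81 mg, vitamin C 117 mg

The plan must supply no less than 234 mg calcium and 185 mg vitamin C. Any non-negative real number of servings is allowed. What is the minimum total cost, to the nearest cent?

Check every corner: each single food scaled to meet both minima, and each pair solved so both constraints bind.
strawberries only: max(234/20, 185/81) = 11.7 servings → $8.78.
avocado only: max(234/20, 185/8) = 23.12 servings → $41.62.
spinach only: max(234/103, 185/22) = 8.409 servings → $5.89.
broccoli only: max(234/81, 185/117) = 2.889 servings → $3.61.
strawberries + avocado with both tight: 1.252 servings and 10.45 servings → $19.75.
strawberries + spinach with both tight: 1.76 servings and 1.93 servings → $2.67.
strawberries + broccoli: intersection lies outside the first quadrant.
avocado + spinach: the both-tight solution has a negative serving — not a feasible corner.
avocado + broccoli with both tight: 7.324 servings and 1.08 servings → $14.53.
spinach + broccoli with both tight: 1.207 servings and 1.354 servings → $2.54.
The minimum over all feasible corners is $2.54.

$2.54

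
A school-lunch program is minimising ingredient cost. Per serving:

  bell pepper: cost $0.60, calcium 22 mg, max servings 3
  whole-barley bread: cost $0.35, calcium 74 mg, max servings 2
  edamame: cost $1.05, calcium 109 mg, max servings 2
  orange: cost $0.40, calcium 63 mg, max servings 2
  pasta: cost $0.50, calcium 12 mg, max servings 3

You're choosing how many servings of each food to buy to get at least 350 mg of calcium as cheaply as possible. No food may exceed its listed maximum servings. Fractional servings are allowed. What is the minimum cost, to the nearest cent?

$2.23

Cost per mg of calcium: whole-barley bread $0.0047, orange $0.0063, edamame $0.0096, bell pepper $0.0273, pasta $0.0417.
Take 2 servings of whole-barley bread: +148.0 mg calcium for $0.70 (total $0.70, still need 202.0 mg).
Take 2 servings of orange: +126.0 mg calcium for $0.80 (total $1.50, still need 76.0 mg).
Take 0.6972 servings of edamame: +76.0 mg calcium for $0.73 (total $2.23, still need 0.0 mg).
Greedy by cheapest-per-mg is optimal for a single linear constraint, so the minimum cost is $2.23.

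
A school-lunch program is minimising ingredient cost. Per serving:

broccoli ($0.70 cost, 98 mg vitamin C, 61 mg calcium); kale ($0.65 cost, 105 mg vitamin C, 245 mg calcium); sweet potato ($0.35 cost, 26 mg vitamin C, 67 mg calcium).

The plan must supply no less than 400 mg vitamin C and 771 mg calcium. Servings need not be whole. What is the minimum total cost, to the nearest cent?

$2.48

Check every corner: each single food scaled to meet both minima, and each pair solved so both constraints bind.
broccoli only: max(400/98, 771/61) = 12.64 servings → $8.85.
kale only: max(400/105, 771/245) = 3.81 servings → $2.48.
sweet potato only: max(400/26, 771/67) = 15.38 servings → $5.38.
broccoli + kale with both tight: 0.9682 servings and 2.906 servings → $2.57.
broccoli + sweet potato with both tight: 1.356 servings and 10.27 servings → $4.54.
kale + sweet potato with both targets exact would need a negative amount; discard.
So the least-cost plan costs $2.48.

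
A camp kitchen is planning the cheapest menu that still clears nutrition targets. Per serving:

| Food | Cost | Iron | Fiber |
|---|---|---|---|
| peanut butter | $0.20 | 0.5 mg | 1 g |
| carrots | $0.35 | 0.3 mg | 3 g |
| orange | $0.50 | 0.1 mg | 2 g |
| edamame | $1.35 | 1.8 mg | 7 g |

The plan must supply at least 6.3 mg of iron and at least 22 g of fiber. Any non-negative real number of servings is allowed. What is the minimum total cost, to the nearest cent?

$3.42

This is a tiny linear program; its minimum lies at a vertex of the feasible set. List the vertices and price them.
peanut butter only: max(6.3/0.5, 22/1) = 22 servings → $4.40.
carrots only: max(6.3/0.3, 22/3) = 21 servings → $7.35.
orange only: max(6.3/0.1, 22/2) = 63 servings → $31.50.
edamame only: max(6.3/1.8, 22/7) = 3.5 servings → $4.72.
peanut butter + carrots with both tight: 10.25 servings and 3.917 servings → $3.42.
peanut butter + orange with both tight: 11.56 servings and 5.222 servings → $4.92.
peanut butter + edamame with both tight: 2.647 servings and 2.765 servings → $4.26.
carrots + orange: intersection lies outside the first quadrant.
carrots + edamame: intersection lies outside the first quadrant.
orange + edamame with both targets exact would need a negative amount; discard.
The minimum over all feasible corners is $3.42.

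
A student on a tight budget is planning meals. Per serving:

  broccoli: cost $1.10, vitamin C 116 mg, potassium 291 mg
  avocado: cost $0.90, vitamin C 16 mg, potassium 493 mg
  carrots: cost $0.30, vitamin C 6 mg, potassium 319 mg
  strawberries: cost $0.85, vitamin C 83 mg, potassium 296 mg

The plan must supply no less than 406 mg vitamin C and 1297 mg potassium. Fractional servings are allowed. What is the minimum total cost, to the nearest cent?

$4.05

Check every corner: each single food scaled to meet both minima, and each pair solved so both constraints bind.
broccoli only: max(406/116, 1297/291) = 4.457 servings → $4.90.
avocado only: max(406/16, 1297/493) = 25.38 servings → $22.84.
carrots only: max(406/6, 1297/319) = 67.67 servings → $20.30.
strawberries only: max(406/83, 1297/296) = 4.892 servings → $4.16.
broccoli + avocado with both tight: 3.415 servings and 0.615 servings → $4.31.
broccoli + carrots with both tight: 3.453 servings and 0.9163 servings → $4.07.
broccoli + strawberries with both tight: 1.23 servings and 3.173 servings → $4.05.
avocado + carrots: the both-tight solution has a negative serving — not a feasible corner.
avocado + strawberries: the both-tight solution has a negative serving — not a feasible corner.
carrots + strawberries: intersection lies outside the first quadrant.
The minimum over all feasible corners is $4.05.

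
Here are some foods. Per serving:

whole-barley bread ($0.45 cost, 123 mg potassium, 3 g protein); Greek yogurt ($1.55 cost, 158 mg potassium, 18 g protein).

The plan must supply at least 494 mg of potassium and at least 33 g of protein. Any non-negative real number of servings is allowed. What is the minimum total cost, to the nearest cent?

Compare the cost at each extreme point of the feasible region.
whole-barley bread only: max(494/123, 33/3) = 11 servings → $4.95.
Greek yogurt only: max(494/158, 33/18) = 3.127 servings → $4.85.
whole-barley bread + Greek yogurt with both tight: 2.114 servings and 1.481 servings → $3.25.
Cheapest feasible corner: $3.25.

$3.25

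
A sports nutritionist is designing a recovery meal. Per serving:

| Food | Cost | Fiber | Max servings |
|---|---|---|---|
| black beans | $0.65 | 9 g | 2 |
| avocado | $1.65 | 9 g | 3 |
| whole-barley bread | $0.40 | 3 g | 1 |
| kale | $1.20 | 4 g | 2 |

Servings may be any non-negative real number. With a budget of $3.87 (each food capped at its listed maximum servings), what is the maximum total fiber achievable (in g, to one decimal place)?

32.8 g

Fiber per dollar: black beans 13.85, whole-barley bread 7.5, avocado 5.455, kale 3.333.
Take 2 servings of black beans: spends $1.30, +18.0 g fiber (running total 18.0 g).
Take 1 serving of whole-barley bread: spends $0.40, +3.0 g fiber (running total 21.0 g).
Take 1.315 servings of avocado: spends $2.17, +11.8 g fiber (running total 32.8 g).
Greedy by best ratio exhausts the cost allowance optimally: 32.8 g.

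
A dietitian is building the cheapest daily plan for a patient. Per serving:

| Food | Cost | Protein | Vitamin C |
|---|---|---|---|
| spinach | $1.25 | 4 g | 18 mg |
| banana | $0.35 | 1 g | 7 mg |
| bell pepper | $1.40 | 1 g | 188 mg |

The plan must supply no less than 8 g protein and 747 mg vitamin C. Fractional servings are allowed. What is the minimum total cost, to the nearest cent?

spinach only: max(8/4, 747/18) = 41.5 servings → $51.88.
banana only: max(8/1, 747/7) = 106.7 servings → $37.35.
bell pepper only: max(8/1, 747/188) = 8 servings → $11.20.
spinach + banana: intersection lies outside the first quadrant.
spinach + bell pepper with both tight: 1.031 servings and 3.875 servings → $6.71.
banana + bell pepper with both tight: 4.182 servings and 3.818 servings → $6.81.
Cheapest feasible corner: $6.71.

$6.71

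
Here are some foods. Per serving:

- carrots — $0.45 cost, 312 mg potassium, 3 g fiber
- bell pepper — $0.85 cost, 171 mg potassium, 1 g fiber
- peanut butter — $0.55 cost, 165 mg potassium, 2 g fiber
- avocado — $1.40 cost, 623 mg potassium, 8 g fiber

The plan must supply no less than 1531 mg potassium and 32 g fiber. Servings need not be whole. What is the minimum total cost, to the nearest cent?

$4.80

Compare the cost at each extreme point of the feasible region.
carrots only: max(1531/312, 32/3) = 10.67 servings → $4.80.
bell pepper only: max(1531/171, 32/1) = 32 servings → $27.20.
peanut butter only: max(1531/165, 32/2) = 16 servings → $8.80.
avocado only: max(1531/623, 32/8) = 4 servings → $5.60.
carrots + bell pepper: intersection lies outside the first quadrant.
carrots + peanut butter: the both-tight solution has a negative serving — not a feasible corner.
carrots + avocado: the both-tight solution has a negative serving — not a feasible corner.
bell pepper + peanut butter with both targets exact would need a negative amount; discard.
bell pepper + avocado: the both-tight solution has a negative serving — not a feasible corner.
peanut butter + avocado with both targets exact would need a negative amount; discard.
Cheapest feasible corner: $4.80.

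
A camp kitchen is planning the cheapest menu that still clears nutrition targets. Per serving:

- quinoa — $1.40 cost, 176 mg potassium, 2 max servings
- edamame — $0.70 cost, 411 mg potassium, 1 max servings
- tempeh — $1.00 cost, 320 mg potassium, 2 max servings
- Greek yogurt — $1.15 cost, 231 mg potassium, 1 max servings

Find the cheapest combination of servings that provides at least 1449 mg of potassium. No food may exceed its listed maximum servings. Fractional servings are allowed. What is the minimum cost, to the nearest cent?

Cost per mg of potassium: edamame $0.0017, tempeh $0.0031, Greek yogurt $0.0050, quinoa $0.0080.
Take 1 serving of edamame: +411.0 mg potassium for $0.70 (total $0.70, still need 1038.0 mg).
Take 2 servings of tempeh: +640.0 mg potassium for $2.00 (total $2.70, still need 398.0 mg).
Take 1 serving of Greek yogurt: +231.0 mg potassium for $1.15 (total $3.85, still need 167.0 mg).
Take 0.9489 servings of quinoa: +167.0 mg potassium for $1.33 (total $5.18, still need 0.0 mg).
Greedy by cheapest-per-mg is optimal for a single linear constraint, so the minimum cost is $5.18.

$5.18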